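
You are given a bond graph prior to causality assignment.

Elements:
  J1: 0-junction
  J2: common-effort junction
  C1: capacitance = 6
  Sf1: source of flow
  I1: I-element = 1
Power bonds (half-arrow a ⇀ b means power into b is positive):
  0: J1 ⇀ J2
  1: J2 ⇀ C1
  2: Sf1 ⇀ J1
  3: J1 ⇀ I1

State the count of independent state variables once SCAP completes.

β2 →Sf1  (Sf1: flow source, stroke at near end)
β1 →J2  (C1: C, integral causality)
β0 →J1  (J2: bond 1 brought effort, rest push out)
β3 →I1  (J1: bond 0 brought effort, rest push out)

2  (C1, I1 all integral)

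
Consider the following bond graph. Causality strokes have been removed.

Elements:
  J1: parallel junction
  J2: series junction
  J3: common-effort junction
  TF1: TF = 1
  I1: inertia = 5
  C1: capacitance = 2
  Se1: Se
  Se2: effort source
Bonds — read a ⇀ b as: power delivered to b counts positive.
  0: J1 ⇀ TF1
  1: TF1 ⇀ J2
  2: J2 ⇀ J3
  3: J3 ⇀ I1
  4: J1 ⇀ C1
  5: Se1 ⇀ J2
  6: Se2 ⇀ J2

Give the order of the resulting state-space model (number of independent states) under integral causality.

b5 stroke→J2  (Se1 (Se) sets effort on bond)
b6 stroke→J2  (Se2 fixes effort; stroke away)
b3 stroke→I1  (prefer integral on I1)
b2 stroke→J3  (J3: last free bond brings effort in)
b1 stroke→J2  (common-f at J2 fixed by 2)
b0 stroke→TF1  (TF TF1: opposite of bond 1)
b4 stroke→J1  (only one effort-in slot at J1)

2  (C1, I1 all integral)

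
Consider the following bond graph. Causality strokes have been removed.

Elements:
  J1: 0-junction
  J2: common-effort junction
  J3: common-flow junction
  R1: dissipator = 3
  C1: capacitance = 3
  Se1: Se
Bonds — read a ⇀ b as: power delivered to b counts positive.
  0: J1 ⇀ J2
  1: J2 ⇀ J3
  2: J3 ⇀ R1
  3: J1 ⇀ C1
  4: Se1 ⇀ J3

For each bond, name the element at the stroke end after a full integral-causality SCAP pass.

bond 4 →J3  (Se1 (Se) sets effort on bond)
bond 3 →J1  (C1 outputs effort q/C1)
bond 0 →J2  (0-jn J1 has e-setter on 3)
bond 1 →J3  (J2 effort already set via bond 0)
bond 2 →R1  (J3 needs exactly one f-in)

bond 0 stroke at J2
bond 1 stroke at J3
bond 2 stroke at R1
bond 3 stroke at J1
bond 4 stroke at J3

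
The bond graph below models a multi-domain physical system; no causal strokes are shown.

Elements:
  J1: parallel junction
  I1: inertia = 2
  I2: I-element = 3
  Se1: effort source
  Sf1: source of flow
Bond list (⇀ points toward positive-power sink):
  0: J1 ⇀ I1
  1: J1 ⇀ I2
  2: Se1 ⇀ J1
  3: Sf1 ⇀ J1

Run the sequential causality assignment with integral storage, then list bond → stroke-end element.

#2 |J1  (Se1 fixes effort; stroke away)
#3 |Sf1  (source Sf1 imposes f)
#0 |I1  (0-jn J1 has e-setter on 2)
#1 |I2  (0-jn J1 has e-setter on 2)

#0 stroke→I1
#1 stroke→I2
#2 stroke→J1
#3 stroke→Sf1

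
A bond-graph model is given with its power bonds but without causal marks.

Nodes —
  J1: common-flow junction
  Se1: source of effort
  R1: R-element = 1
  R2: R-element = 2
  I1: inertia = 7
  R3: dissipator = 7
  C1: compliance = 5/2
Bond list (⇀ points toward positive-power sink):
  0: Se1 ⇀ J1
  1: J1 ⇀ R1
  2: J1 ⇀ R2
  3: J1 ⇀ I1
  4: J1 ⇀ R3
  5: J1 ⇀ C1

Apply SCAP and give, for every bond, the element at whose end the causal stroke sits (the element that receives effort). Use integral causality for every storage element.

#0 stroke→J1
#1 stroke→J1
#2 stroke→J1
#3 stroke→I1
#4 stroke→J1
#5 stroke→J1

β0 →J1  (source Se1 imposes e)
β3 →I1  (prefer integral on I1)
β1 →J1  (1-jn J1 has f-setter on 3)
β2 →J1  (J1 flow already set via bond 3)
β4 →J1  (J1: bond 3 brought flow, rest push out)
β5 →J1  (J1 flow already set via bond 3)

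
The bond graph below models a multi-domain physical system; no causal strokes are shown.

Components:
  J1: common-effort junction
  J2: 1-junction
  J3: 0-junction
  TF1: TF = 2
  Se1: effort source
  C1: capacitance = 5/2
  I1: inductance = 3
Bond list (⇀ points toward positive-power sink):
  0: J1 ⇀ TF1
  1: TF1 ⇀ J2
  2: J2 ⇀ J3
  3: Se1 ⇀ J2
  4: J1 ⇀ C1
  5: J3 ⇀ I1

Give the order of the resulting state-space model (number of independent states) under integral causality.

2  (C1, I1 all integral)

b3 stroke at J2  (Se1 (Se) sets effort on bond)
b4 stroke at J1  (C1 outputs effort q/C1)
b0 stroke at TF1  (J1 effort already set via bond 4)
b1 stroke at J2  (TF TF1: opposite of bond 0)
b2 stroke at J3  (J2 needs exactly one f-in)
b5 stroke at I1  (J3 effort already set via bond 2)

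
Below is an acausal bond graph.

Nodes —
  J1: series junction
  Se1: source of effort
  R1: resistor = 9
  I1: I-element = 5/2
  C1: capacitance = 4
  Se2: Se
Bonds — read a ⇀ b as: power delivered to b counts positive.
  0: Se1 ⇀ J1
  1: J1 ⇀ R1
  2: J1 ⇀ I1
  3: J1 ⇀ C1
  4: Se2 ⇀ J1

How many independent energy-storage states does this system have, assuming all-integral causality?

β0 stroke→J1  (source Se1 imposes e)
β4 stroke→J1  (Se2: effort source, stroke at far end)
β2 stroke→I1  (I1: I, integral causality)
β1 stroke→J1  (common-f at J1 fixed by 2)
β3 stroke→J1  (common-f at J1 fixed by 2)

2  (C1, I1 all integral)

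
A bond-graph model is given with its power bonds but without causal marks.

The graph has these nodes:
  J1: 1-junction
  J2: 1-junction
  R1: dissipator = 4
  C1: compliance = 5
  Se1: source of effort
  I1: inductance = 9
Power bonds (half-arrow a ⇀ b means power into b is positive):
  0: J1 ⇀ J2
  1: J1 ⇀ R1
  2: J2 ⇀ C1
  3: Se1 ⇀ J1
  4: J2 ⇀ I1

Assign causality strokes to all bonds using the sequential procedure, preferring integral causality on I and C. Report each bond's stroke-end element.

#3 stroke at J1  (Se1 fixes effort; stroke away)
#2 stroke at J2  (C1: C, integral causality)
#4 stroke at I1  (prefer integral on I1)
#0 stroke at J2  (1-jn J2 has f-setter on 4)
#1 stroke at J1  (1-jn J1 has f-setter on 0)

bond 0 stroke at J2
bond 1 stroke at J1
bond 2 stroke at J2
bond 3 stroke at J1
bond 4 stroke at I1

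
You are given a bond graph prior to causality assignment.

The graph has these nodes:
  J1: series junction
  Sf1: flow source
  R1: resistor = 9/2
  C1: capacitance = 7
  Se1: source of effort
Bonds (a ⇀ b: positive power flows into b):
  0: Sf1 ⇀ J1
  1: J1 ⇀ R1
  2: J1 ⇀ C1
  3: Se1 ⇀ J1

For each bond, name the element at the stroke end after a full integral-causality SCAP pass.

β0 stroke→Sf1
β1 stroke→J1
β2 stroke→J1
β3 stroke→J1

b0 →Sf1  (Sf1 fixes flow; stroke at Sf1)
b3 →J1  (Se1 (Se) sets effort on bond)
b1 →J1  (J1 flow already set via bond 0)
b2 →J1  (J1: bond 0 brought flow, rest push out)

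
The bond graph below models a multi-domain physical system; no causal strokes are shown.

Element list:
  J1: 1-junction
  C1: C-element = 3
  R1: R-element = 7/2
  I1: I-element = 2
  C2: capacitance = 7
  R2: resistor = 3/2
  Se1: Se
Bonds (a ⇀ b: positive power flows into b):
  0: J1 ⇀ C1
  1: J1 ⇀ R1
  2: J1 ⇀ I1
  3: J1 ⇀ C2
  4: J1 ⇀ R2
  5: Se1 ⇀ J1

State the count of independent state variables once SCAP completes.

3  (C1, C2, I1 all integral)

β5 stroke→J1  (source Se1 imposes e)
β0 stroke→J1  (C1 integral (e out))
β2 stroke→I1  (I1 integral (f out))
β1 stroke→J1  (1-jn J1 has f-setter on 2)
β3 stroke→J1  (J1: bond 2 brought flow, rest push out)
β4 stroke→J1  (1-jn J1 has f-setter on 2)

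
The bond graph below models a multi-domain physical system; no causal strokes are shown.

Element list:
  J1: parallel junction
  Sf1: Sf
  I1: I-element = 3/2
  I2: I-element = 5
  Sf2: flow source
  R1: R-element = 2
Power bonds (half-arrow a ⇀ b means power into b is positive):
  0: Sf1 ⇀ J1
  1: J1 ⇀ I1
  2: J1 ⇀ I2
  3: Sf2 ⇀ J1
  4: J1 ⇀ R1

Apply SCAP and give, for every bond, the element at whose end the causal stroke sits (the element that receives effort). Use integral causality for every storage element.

bond 0 |Sf1  (Sf1 (Sf) sets flow on bond)
bond 3 |Sf2  (Sf2 fixes flow; stroke at Sf2)
bond 1 |I1  (I1 integral (f out))
bond 2 |I2  (I2 outputs flow p/I2)
bond 4 |J1  (J1 needs exactly one e-in)

b0 |Sf1
b1 |I1
b2 |I2
b3 |Sf2
b4 |J1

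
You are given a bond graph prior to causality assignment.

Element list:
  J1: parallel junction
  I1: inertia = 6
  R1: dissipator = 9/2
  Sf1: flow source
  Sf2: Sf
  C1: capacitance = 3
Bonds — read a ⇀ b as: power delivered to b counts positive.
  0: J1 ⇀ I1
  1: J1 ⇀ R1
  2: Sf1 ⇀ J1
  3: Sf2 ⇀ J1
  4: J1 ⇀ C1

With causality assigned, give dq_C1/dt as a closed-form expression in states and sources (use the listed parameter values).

β2 →Sf1  (Sf1 fixes flow; stroke at Sf1)
β3 →Sf2  (Sf2: flow source, stroke at near end)
β0 →I1  (I1 integral (f out))
β4 →J1  (C1: C, integral causality)
β1 →R1  (J1 effort already set via bond 4)

dq_C1/dt = F_Sf1 + F_Sf2 - p_I1/6 - 2*q_C1/27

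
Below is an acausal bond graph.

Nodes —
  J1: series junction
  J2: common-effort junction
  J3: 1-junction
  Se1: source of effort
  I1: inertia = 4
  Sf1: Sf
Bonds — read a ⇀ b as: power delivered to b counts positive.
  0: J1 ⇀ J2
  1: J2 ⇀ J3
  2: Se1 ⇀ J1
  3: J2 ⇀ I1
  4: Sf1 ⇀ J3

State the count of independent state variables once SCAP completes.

β2 stroke→J1  (source Se1 imposes e)
β4 stroke→Sf1  (source Sf1 imposes f)
β0 stroke→J2  (closing 1-jn rule on J1)
β1 stroke→J3  (J2: bond 0 brought effort, rest push out)
β3 stroke→I1  (common-e at J2 fixed by 0)

1  (I1 all integral)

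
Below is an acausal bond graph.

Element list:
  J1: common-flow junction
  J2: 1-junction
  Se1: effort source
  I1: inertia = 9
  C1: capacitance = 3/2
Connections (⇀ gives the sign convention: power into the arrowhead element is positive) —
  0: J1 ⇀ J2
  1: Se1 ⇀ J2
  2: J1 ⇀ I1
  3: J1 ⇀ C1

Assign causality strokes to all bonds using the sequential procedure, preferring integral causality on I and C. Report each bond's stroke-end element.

β1 stroke→J2  (Se1: effort source, stroke at far end)
β0 stroke→J1  (J2: last free bond brings flow in)
β2 stroke→I1  (I1: I, integral causality)
β3 stroke→J1  (1-jn J1 has f-setter on 2)

b0 stroke at J1
b1 stroke at J2
b2 stroke at I1
b3 stroke at J1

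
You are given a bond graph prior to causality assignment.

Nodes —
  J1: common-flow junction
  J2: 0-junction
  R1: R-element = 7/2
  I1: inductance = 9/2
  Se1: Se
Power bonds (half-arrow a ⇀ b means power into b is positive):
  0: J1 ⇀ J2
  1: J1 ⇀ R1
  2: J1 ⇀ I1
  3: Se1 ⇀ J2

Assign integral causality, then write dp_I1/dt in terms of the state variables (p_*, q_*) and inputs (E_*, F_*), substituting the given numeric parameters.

dp_I1/dt = -E_Se1 - 7*p_I1/9

#3 stroke→J2  (Se1 (Se) sets effort on bond)
#0 stroke→J1  (J2 effort already set via bond 3)
#2 stroke→I1  (I1 integral (f out))
#1 stroke→J1  (1-jn J1 has f-setter on 2)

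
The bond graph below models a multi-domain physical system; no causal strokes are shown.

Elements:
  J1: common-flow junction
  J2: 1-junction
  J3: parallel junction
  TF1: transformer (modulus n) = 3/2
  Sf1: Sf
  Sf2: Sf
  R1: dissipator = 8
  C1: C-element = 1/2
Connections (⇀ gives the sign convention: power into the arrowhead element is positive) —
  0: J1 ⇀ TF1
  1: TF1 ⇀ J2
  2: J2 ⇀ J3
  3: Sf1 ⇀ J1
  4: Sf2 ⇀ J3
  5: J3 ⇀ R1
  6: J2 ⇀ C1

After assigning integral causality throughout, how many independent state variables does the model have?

1  (C1 all integral)

β3 →Sf1  (Sf1 (Sf) sets flow on bond)
β4 →Sf2  (Sf2 fixes flow; stroke at Sf2)
β0 →J1  (J1: bond 3 brought flow, rest push out)
β1 →TF1  (through TF1, causality passes straight; one stroke at TF1)
β2 →J2  (J2 flow already set via bond 1)
β6 →J2  (1-jn J2 has f-setter on 1)
β5 →J3  (closing 0-jn rule on J3)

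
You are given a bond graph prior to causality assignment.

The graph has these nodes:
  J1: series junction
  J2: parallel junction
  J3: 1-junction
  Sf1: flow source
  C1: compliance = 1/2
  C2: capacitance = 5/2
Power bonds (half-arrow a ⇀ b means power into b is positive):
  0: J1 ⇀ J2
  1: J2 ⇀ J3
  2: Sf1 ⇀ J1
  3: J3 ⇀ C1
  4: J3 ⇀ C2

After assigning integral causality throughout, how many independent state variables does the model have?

bond 2 stroke at Sf1  (Sf1 (Sf) sets flow on bond)
bond 0 stroke at J1  (common-f at J1 fixed by 2)
bond 1 stroke at J2  (only one effort-in slot at J2)
bond 3 stroke at J3  (common-f at J3 fixed by 1)
bond 4 stroke at J3  (J3: bond 1 brought flow, rest push out)

2  (C1, C2 all integral)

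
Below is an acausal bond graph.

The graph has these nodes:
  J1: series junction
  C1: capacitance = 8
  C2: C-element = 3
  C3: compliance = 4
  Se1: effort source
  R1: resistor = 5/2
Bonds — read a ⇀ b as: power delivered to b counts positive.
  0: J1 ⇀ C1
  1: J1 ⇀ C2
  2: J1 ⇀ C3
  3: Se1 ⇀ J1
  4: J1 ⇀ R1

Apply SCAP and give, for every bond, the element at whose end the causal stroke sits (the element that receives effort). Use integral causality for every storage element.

b0 stroke at J1
b1 stroke at J1
b2 stroke at J1
b3 stroke at J1
b4 stroke at R1

β3 |J1  (Se1 (Se) sets effort on bond)
β0 |J1  (C1 outputs effort q/C1)
β1 |J1  (prefer integral on C2)
β2 |J1  (prefer integral on C3)
β4 |R1  (only one flow-in slot at J1)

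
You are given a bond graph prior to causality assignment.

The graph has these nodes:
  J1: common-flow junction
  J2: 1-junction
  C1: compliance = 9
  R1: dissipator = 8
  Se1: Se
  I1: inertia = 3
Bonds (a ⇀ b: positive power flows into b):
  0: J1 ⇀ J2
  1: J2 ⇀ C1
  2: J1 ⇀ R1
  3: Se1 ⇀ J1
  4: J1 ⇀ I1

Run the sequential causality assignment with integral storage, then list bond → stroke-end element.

#0 |J1
#1 |J2
#2 |J1
#3 |J1
#4 |I1

b3 |J1  (source Se1 imposes e)
b1 |J2  (prefer integral on C1)
b0 |J1  (J2: last free bond brings flow in)
b4 |I1  (prefer integral on I1)
b2 |J1  (common-f at J1 fixed by 4)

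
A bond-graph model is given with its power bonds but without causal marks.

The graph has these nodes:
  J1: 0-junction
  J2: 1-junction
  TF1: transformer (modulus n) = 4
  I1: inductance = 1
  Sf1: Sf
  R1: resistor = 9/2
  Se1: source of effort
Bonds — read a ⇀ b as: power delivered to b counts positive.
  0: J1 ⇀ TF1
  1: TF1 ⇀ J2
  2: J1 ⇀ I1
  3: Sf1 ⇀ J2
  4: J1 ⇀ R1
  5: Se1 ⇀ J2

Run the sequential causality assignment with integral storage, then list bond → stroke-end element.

β3 |Sf1  (Sf1: flow source, stroke at near end)
β5 |J2  (Se1 fixes effort; stroke away)
β1 |J2  (common-f at J2 fixed by 3)
β0 |TF1  (through TF1, causality passes straight; one stroke at TF1)
β2 |I1  (prefer integral on I1)
β4 |J1  (only one effort-in slot at J1)

#0 |TF1
#1 |J2
#2 |I1
#3 |Sf1
#4 |J1
#5 |J2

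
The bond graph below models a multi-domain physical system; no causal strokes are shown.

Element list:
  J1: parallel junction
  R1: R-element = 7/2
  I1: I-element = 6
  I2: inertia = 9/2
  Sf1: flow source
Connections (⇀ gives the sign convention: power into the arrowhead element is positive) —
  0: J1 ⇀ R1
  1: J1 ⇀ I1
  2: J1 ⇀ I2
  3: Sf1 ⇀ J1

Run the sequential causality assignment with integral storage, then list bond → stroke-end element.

bond 0 stroke at J1
bond 1 stroke at I1
bond 2 stroke at I2
bond 3 stroke at Sf1

bond 3 stroke→Sf1  (source Sf1 imposes f)
bond 1 stroke→I1  (prefer integral on I1)
bond 2 stroke→I2  (I2 outputs flow p/I2)
bond 0 stroke→J1  (J1: last free bond brings effort in)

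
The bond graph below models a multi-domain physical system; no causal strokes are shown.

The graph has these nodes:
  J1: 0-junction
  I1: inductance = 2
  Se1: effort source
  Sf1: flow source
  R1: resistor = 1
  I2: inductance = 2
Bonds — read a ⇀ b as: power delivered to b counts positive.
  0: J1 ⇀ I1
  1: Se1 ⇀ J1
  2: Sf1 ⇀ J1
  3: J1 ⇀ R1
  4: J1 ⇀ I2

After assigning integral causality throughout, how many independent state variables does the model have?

2  (I1, I2 all integral)

#1 stroke at J1  (Se1 fixes effort; stroke away)
#2 stroke at Sf1  (Sf1: flow source, stroke at near end)
#0 stroke at I1  (0-jn J1 has e-setter on 1)
#3 stroke at R1  (common-e at J1 fixed by 1)
#4 stroke at I2  (J1: bond 1 brought effort, rest push out)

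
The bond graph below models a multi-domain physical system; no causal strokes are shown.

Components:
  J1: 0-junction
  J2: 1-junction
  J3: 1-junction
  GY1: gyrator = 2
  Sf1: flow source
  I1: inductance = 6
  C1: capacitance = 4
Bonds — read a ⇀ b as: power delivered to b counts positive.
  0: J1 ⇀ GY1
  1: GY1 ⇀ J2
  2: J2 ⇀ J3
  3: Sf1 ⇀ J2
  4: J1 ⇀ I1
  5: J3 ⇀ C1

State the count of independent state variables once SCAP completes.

2  (C1, I1 all integral)

#3 →Sf1  (source Sf1 imposes f)
#1 →J2  (common-f at J2 fixed by 3)
#2 →J2  (1-jn J2 has f-setter on 3)
#5 →J3  (J3 flow already set via bond 2)
#0 →J1  (through GY1, causality inverts; strokes same side of GY1)
#4 →I1  (J1 effort already set via bond 0)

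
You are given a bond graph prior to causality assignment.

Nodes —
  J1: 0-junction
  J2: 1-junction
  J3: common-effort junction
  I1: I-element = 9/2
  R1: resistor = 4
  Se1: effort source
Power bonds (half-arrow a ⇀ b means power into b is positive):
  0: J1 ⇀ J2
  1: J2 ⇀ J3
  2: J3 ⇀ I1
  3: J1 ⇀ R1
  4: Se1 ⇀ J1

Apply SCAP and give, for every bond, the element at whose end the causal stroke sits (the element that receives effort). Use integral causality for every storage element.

#4 →J1  (source Se1 imposes e)
#0 →J2  (common-e at J1 fixed by 4)
#3 →R1  (J1: bond 4 brought effort, rest push out)
#1 →J3  (J2: last free bond brings flow in)
#2 →I1  (0-jn J3 has e-setter on 1)

b0 |J2
b1 |J3
b2 |I1
b3 |R1
b4 |J1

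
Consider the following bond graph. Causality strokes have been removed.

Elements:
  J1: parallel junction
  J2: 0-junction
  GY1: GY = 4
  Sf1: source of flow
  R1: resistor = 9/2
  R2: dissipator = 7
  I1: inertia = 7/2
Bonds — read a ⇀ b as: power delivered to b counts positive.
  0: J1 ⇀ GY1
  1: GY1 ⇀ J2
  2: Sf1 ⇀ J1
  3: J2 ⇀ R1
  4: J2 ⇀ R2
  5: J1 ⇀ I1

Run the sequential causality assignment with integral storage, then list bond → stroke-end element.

#0 stroke→J1
#1 stroke→J2
#2 stroke→Sf1
#3 stroke→R1
#4 stroke→R2
#5 stroke→I1

b2 stroke→Sf1  (Sf1 fixes flow; stroke at Sf1)
b5 stroke→I1  (I1 integral (f out))
b0 stroke→J1  (only one effort-in slot at J1)
b1 stroke→J2  (through GY1, causality inverts; strokes same side of GY1)
b3 stroke→R1  (J2: bond 1 brought effort, rest push out)
b4 stroke→R2  (0-jn J2 has e-setter on 1)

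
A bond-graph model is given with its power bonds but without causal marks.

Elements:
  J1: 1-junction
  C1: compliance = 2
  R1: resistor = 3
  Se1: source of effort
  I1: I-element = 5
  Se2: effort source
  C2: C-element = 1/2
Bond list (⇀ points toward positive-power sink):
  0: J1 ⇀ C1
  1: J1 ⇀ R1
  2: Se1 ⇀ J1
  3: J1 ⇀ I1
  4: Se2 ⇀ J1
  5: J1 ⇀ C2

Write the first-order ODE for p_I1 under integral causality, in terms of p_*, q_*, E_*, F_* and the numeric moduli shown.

β2 |J1  (Se1 fixes effort; stroke away)
β4 |J1  (source Se2 imposes e)
β0 |J1  (C1 integral (e out))
β3 |I1  (I1 integral (f out))
β1 |J1  (J1: bond 3 brought flow, rest push out)
β5 |J1  (1-jn J1 has f-setter on 3)

dp_I1/dt = E_Se1 + E_Se2 - 3*p_I1/5 - q_C1/2 - 2*q_C2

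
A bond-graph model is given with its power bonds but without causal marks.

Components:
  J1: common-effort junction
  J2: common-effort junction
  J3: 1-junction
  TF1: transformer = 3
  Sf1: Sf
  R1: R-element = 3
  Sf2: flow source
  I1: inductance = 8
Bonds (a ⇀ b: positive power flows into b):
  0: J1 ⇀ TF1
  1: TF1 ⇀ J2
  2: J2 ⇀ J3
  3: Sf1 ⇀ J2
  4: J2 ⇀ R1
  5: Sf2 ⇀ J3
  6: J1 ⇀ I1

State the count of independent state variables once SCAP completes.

bond 3 stroke→Sf1  (Sf1 (Sf) sets flow on bond)
bond 5 stroke→Sf2  (Sf2 fixes flow; stroke at Sf2)
bond 2 stroke→J3  (J3 flow already set via bond 5)
bond 6 stroke→I1  (I1 integral (f out))
bond 0 stroke→J1  (only one effort-in slot at J1)
bond 1 stroke→TF1  (through TF1, causality passes straight; one stroke at TF1)
bond 4 stroke→J2  (J2 needs exactly one e-in)

1  (I1 all integral)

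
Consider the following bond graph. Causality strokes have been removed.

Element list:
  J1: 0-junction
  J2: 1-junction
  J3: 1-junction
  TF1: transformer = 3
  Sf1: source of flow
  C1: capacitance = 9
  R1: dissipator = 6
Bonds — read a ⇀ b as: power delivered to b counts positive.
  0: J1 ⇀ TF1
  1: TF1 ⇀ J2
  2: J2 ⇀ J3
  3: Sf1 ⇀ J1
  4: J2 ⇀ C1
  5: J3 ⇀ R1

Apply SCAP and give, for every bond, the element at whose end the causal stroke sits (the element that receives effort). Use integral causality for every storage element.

#3 |Sf1  (Sf1: flow source, stroke at near end)
#0 |J1  (J1: last free bond brings effort in)
#1 |TF1  (through TF1, causality passes straight; one stroke at TF1)
#2 |J2  (common-f at J2 fixed by 1)
#4 |J2  (J2 flow already set via bond 1)
#5 |J3  (J3: bond 2 brought flow, rest push out)

β0 |J1
β1 |TF1
β2 |J2
β3 |Sf1
β4 |J2
β5 |J3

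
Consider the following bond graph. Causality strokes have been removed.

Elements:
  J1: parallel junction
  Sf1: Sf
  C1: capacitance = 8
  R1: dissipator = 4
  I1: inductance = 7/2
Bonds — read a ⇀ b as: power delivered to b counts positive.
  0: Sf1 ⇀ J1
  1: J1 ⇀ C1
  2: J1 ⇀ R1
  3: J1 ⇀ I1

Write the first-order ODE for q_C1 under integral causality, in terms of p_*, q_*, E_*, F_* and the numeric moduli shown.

#0 stroke at Sf1  (Sf1: flow source, stroke at near end)
#1 stroke at J1  (C1: C, integral causality)
#2 stroke at R1  (0-jn J1 has e-setter on 1)
#3 stroke at I1  (0-jn J1 has e-setter on 1)

dq_C1/dt = F_Sf1 - 2*p_I1/7 - q_C1/32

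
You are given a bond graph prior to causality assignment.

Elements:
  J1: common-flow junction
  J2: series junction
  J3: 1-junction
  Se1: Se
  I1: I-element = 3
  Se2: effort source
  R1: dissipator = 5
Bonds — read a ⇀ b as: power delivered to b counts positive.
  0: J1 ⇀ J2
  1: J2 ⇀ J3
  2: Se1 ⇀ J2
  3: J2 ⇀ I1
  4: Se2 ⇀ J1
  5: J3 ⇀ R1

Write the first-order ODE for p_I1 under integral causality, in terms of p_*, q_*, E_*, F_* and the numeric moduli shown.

#2 stroke at J2  (source Se1 imposes e)
#4 stroke at J1  (Se2: effort source, stroke at far end)
#0 stroke at J2  (J1 needs exactly one f-in)
#3 stroke at I1  (prefer integral on I1)
#1 stroke at J2  (J2: bond 3 brought flow, rest push out)
#5 stroke at J3  (J3: bond 1 brought flow, rest push out)

dp_I1/dt = E_Se1 + E_Se2 - 5*p_I1/3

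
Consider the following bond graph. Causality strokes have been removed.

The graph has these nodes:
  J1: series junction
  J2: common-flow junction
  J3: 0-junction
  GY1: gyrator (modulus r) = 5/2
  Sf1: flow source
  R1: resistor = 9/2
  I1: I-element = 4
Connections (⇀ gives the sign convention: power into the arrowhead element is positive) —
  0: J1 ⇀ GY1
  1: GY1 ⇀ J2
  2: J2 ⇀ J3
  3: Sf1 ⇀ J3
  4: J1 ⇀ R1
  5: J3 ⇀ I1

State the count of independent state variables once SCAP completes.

1  (I1 all integral)

bond 3 →Sf1  (Sf1: flow source, stroke at near end)
bond 5 →I1  (I1 outputs flow p/I1)
bond 2 →J3  (closing 0-jn rule on J3)
bond 1 →J2  (1-jn J2 has f-setter on 2)
bond 0 →J1  (GY GY1: same side as bond 1)
bond 4 →R1  (J1 needs exactly one f-in)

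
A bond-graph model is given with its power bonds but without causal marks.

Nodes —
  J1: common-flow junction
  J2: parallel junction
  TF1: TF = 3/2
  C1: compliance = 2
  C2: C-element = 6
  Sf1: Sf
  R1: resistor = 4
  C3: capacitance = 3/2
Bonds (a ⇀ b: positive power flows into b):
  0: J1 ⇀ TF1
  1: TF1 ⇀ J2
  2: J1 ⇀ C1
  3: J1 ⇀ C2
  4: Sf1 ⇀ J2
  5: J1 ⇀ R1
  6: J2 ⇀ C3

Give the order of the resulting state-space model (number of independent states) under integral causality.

3  (C1, C2, C3 all integral)

b4 stroke→Sf1  (Sf1 (Sf) sets flow on bond)
b2 stroke→J1  (C1 integral (e out))
b3 stroke→J1  (C2: C, integral causality)
b6 stroke→J2  (C3: C, integral causality)
b1 stroke→TF1  (common-e at J2 fixed by 6)
b0 stroke→J1  (TF TF1: opposite of bond 1)
b5 stroke→R1  (J1: last free bond brings flow in)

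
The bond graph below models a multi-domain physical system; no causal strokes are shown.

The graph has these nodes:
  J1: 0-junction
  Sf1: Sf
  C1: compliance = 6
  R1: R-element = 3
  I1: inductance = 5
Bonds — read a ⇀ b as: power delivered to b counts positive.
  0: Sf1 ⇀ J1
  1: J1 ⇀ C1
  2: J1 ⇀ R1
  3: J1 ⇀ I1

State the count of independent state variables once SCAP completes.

β0 →Sf1  (Sf1 fixes flow; stroke at Sf1)
β1 →J1  (prefer integral on C1)
β2 →R1  (0-jn J1 has e-setter on 1)
β3 →I1  (J1 effort already set via bond 1)

2  (C1, I1 all integral)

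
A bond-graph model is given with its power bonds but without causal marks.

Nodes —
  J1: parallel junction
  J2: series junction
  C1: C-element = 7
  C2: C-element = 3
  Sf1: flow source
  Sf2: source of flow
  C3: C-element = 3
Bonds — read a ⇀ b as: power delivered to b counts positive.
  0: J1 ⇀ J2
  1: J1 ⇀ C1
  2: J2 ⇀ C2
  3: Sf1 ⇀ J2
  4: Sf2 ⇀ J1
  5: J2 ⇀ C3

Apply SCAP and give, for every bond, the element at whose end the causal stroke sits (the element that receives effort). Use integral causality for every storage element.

bond 0 stroke→J2
bond 1 stroke→J1
bond 2 stroke→J2
bond 3 stroke→Sf1
bond 4 stroke→Sf2
bond 5 stroke→J2

b3 →Sf1  (source Sf1 imposes f)
b4 →Sf2  (Sf2 fixes flow; stroke at Sf2)
b0 →J2  (J2: bond 3 brought flow, rest push out)
b2 →J2  (J2: bond 3 brought flow, rest push out)
b5 →J2  (common-f at J2 fixed by 3)
b1 →J1  (J1 needs exactly one e-in)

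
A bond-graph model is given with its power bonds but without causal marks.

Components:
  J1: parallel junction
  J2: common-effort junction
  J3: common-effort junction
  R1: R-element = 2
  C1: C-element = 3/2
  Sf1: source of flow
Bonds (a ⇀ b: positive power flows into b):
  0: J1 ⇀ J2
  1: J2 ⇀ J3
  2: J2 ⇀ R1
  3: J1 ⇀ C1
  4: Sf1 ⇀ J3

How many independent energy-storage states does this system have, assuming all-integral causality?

1  (C1 all integral)

bond 4 →Sf1  (source Sf1 imposes f)
bond 1 →J3  (closing 0-jn rule on J3)
bond 3 →J1  (C1: C, integral causality)
bond 0 →J2  (J1: bond 3 brought effort, rest push out)
bond 2 →R1  (common-e at J2 fixed by 0)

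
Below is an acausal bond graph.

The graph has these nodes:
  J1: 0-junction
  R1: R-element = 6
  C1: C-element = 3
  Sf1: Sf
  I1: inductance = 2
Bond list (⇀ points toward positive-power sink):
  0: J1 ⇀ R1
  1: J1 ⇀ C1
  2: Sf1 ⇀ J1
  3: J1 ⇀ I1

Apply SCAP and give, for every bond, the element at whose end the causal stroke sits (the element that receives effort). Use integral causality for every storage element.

bond 0 →R1
bond 1 →J1
bond 2 →Sf1
bond 3 →I1

β2 →Sf1  (source Sf1 imposes f)
β1 →J1  (prefer integral on C1)
β0 →R1  (J1 effort already set via bond 1)
β3 →I1  (0-jn J1 has e-setter on 1)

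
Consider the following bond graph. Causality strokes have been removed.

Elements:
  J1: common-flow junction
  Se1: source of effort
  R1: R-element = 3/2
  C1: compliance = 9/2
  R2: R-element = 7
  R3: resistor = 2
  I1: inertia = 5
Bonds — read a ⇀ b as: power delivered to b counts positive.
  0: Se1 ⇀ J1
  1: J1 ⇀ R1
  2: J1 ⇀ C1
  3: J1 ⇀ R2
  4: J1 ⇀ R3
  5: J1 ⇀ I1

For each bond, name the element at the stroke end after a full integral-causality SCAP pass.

#0 stroke at J1  (Se1: effort source, stroke at far end)
#2 stroke at J1  (C1 integral (e out))
#5 stroke at I1  (I1 outputs flow p/I1)
#1 stroke at J1  (1-jn J1 has f-setter on 5)
#3 stroke at J1  (common-f at J1 fixed by 5)
#4 stroke at J1  (J1 flow already set via bond 5)

bond 0 stroke→J1
bond 1 stroke→J1
bond 2 stroke→J1
bond 3 stroke→J1
bond 4 stroke→J1
bond 5 stroke→I1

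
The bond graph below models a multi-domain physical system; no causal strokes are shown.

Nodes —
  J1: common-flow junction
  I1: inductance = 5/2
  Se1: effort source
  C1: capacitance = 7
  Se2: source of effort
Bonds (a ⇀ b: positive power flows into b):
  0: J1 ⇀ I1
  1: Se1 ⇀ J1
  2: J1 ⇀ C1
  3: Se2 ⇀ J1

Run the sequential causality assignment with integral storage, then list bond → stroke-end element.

b1 |J1  (Se1 (Se) sets effort on bond)
b3 |J1  (Se2 fixes effort; stroke away)
b0 |I1  (I1 outputs flow p/I1)
b2 |J1  (common-f at J1 fixed by 0)

bond 0 |I1
bond 1 |J1
bond 2 |J1
bond 3 |J1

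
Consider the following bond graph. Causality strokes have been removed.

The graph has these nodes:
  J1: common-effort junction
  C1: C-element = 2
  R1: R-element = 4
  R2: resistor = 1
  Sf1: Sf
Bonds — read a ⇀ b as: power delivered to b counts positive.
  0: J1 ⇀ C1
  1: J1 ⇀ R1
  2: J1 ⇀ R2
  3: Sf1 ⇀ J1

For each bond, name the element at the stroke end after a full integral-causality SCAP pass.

β0 stroke at J1
β1 stroke at R1
β2 stroke at R2
β3 stroke at Sf1

#3 stroke at Sf1  (source Sf1 imposes f)
#0 stroke at J1  (prefer integral on C1)
#1 stroke at R1  (J1 effort already set via bond 0)
#2 stroke at R2  (J1 effort already set via bond 0)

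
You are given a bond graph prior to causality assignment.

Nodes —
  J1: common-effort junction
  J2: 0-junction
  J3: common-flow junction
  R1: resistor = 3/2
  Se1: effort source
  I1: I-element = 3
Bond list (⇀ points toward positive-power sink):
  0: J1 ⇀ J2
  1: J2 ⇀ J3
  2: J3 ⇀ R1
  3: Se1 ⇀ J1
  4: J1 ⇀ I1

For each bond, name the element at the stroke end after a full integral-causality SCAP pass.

bond 0 stroke at J2
bond 1 stroke at J3
bond 2 stroke at R1
bond 3 stroke at J1
bond 4 stroke at I1

bond 3 stroke→J1  (Se1 (Se) sets effort on bond)
bond 0 stroke→J2  (common-e at J1 fixed by 3)
bond 4 stroke→I1  (common-e at J1 fixed by 3)
bond 1 stroke→J3  (J2 effort already set via bond 0)
bond 2 stroke→R1  (J3: last free bond brings flow in)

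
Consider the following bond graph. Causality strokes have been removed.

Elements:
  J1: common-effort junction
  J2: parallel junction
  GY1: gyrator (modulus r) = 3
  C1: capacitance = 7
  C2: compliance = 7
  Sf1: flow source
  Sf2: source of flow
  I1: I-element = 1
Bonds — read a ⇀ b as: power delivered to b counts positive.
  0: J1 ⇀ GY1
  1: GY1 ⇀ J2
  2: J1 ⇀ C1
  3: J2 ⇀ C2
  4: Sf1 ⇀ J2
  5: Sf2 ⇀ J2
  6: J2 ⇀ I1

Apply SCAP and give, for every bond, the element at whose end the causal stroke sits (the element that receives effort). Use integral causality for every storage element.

β4 |Sf1  (Sf1 (Sf) sets flow on bond)
β5 |Sf2  (source Sf2 imposes f)
β2 |J1  (C1: C, integral causality)
β0 |GY1  (J1 effort already set via bond 2)
β1 |GY1  (GY1 both-in/both-out from 0)
β3 |J2  (C2 outputs effort q/C2)
β6 |I1  (0-jn J2 has e-setter on 3)

bond 0 stroke→GY1
bond 1 stroke→GY1
bond 2 stroke→J1
bond 3 stroke→J2
bond 4 stroke→Sf1
bond 5 stroke→Sf2
bond 6 stroke→I1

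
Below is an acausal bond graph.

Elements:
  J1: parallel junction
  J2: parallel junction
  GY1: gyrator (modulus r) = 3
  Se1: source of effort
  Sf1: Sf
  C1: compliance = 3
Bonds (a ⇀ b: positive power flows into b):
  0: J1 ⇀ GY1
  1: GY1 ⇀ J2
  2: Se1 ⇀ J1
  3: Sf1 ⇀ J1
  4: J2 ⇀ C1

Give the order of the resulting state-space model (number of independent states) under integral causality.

1  (C1 all integral)

b2 stroke→J1  (Se1 fixes effort; stroke away)
b3 stroke→Sf1  (Sf1 (Sf) sets flow on bond)
b0 stroke→GY1  (J1: bond 2 brought effort, rest push out)
b1 stroke→GY1  (through GY1, causality inverts; strokes same side of GY1)
b4 stroke→J2  (closing 0-jn rule on J2)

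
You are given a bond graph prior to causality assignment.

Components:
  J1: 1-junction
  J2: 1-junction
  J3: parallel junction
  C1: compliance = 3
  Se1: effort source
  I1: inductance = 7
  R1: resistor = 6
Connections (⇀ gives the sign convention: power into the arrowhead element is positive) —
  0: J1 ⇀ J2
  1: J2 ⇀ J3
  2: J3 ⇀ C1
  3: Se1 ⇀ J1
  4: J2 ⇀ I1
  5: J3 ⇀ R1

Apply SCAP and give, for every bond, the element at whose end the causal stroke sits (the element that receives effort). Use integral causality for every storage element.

#3 |J1  (Se1 fixes effort; stroke away)
#0 |J2  (closing 1-jn rule on J1)
#2 |J3  (C1 outputs effort q/C1)
#1 |J2  (0-jn J3 has e-setter on 2)
#5 |R1  (0-jn J3 has e-setter on 2)
#4 |I1  (J2: last free bond brings flow in)

#0 |J2
#1 |J2
#2 |J3
#3 |J1
#4 |I1
#5 |R1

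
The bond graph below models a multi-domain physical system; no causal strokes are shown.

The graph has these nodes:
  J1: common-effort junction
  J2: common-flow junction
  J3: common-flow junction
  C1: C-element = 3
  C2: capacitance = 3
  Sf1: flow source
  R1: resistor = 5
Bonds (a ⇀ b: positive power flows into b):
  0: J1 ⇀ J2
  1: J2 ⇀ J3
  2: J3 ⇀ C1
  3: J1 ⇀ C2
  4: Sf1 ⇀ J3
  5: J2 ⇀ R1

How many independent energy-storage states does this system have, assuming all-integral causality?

#4 stroke at Sf1  (Sf1 (Sf) sets flow on bond)
#1 stroke at J3  (J3 flow already set via bond 4)
#2 stroke at J3  (J3: bond 4 brought flow, rest push out)
#0 stroke at J2  (1-jn J2 has f-setter on 1)
#5 stroke at J2  (1-jn J2 has f-setter on 1)
#3 stroke at J1  (closing 0-jn rule on J1)

2  (C1, C2 all integral)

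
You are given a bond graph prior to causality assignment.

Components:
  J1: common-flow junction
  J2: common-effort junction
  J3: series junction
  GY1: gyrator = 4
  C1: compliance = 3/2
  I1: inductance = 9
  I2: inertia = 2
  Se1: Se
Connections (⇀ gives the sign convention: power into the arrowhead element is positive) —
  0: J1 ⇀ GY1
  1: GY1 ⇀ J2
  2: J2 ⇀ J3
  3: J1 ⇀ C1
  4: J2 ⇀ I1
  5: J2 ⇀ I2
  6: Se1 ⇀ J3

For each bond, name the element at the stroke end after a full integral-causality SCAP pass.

b0 stroke at GY1
b1 stroke at GY1
b2 stroke at J2
b3 stroke at J1
b4 stroke at I1
b5 stroke at I2
b6 stroke at J3

#6 stroke→J3  (Se1 fixes effort; stroke away)
#2 stroke→J2  (only one flow-in slot at J3)
#1 stroke→GY1  (J2: bond 2 brought effort, rest push out)
#4 stroke→I1  (J2 effort already set via bond 2)
#5 stroke→I2  (J2: bond 2 brought effort, rest push out)
#0 stroke→GY1  (through GY1, causality inverts; strokes same side of GY1)
#3 stroke→J1  (J1: bond 0 brought flow, rest push out)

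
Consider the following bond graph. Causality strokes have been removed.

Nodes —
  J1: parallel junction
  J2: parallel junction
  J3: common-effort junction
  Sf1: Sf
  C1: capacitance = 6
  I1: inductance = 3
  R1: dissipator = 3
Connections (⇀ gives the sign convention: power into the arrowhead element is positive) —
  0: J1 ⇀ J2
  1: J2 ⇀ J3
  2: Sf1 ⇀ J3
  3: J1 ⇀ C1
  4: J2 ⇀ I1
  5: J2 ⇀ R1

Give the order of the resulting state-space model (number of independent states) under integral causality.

bond 2 stroke at Sf1  (Sf1 fixes flow; stroke at Sf1)
bond 1 stroke at J3  (only one effort-in slot at J3)
bond 3 stroke at J1  (C1 integral (e out))
bond 0 stroke at J2  (0-jn J1 has e-setter on 3)
bond 4 stroke at I1  (J2 effort already set via bond 0)
bond 5 stroke at R1  (J2 effort already set via bond 0)

2  (C1, I1 all integral)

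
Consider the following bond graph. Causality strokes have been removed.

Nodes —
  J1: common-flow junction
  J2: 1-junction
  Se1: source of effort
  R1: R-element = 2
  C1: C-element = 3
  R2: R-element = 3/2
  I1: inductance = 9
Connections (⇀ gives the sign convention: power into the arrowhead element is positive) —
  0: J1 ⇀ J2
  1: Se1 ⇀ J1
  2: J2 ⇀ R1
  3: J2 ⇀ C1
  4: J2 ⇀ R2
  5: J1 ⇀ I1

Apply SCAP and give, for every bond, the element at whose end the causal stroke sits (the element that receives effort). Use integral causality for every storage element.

#1 →J1  (Se1: effort source, stroke at far end)
#3 →J2  (C1: C, integral causality)
#5 →I1  (I1 integral (f out))
#0 →J1  (1-jn J1 has f-setter on 5)
#2 →J2  (J2: bond 0 brought flow, rest push out)
#4 →J2  (common-f at J2 fixed by 0)

bond 0 |J1
bond 1 |J1
bond 2 |J2
bond 3 |J2
bond 4 |J2
bond 5 |I1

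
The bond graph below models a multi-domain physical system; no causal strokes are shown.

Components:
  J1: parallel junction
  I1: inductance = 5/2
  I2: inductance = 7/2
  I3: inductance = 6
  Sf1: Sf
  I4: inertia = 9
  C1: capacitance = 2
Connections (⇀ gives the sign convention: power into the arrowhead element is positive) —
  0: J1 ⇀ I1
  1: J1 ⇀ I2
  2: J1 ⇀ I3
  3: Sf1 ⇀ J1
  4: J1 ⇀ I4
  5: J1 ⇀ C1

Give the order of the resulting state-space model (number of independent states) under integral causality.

b3 stroke at Sf1  (Sf1 fixes flow; stroke at Sf1)
b0 stroke at I1  (I1 integral (f out))
b1 stroke at I2  (I2: I, integral causality)
b2 stroke at I3  (I3: I, integral causality)
b4 stroke at I4  (prefer integral on I4)
b5 stroke at J1  (closing 0-jn rule on J1)

5  (C1, I1, I2, I3, I4 all integral)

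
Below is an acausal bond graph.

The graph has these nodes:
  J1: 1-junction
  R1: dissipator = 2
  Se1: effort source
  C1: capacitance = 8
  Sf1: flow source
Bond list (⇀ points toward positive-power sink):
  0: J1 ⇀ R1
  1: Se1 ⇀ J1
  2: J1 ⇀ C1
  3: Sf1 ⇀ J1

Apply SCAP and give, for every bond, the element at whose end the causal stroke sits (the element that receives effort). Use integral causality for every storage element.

β0 →J1
β1 →J1
β2 →J1
β3 →Sf1

bond 1 |J1  (Se1 fixes effort; stroke away)
bond 3 |Sf1  (Sf1 fixes flow; stroke at Sf1)
bond 0 |J1  (common-f at J1 fixed by 3)
bond 2 |J1  (common-f at J1 fixed by 3)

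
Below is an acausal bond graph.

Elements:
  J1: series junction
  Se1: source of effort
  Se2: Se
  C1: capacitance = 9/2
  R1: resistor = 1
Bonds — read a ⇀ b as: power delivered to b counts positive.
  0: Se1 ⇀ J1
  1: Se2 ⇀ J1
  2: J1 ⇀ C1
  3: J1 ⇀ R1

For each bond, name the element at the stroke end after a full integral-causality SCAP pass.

b0 stroke at J1  (source Se1 imposes e)
b1 stroke at J1  (source Se2 imposes e)
b2 stroke at J1  (C1 integral (e out))
b3 stroke at R1  (closing 1-jn rule on J1)

#0 stroke→J1
#1 stroke→J1
#2 stroke→J1
#3 stroke→R1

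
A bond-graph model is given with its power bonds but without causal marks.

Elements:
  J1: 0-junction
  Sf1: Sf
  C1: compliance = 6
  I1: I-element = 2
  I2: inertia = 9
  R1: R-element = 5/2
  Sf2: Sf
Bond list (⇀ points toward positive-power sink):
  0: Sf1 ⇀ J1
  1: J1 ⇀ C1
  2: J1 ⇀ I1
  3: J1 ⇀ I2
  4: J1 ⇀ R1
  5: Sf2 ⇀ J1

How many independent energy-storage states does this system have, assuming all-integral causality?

3  (C1, I1, I2 all integral)

#0 |Sf1  (Sf1 fixes flow; stroke at Sf1)
#5 |Sf2  (Sf2 fixes flow; stroke at Sf2)
#1 |J1  (C1 integral (e out))
#2 |I1  (J1: bond 1 brought effort, rest push out)
#3 |I2  (J1 effort already set via bond 1)
#4 |R1  (J1 effort already set via bond 1)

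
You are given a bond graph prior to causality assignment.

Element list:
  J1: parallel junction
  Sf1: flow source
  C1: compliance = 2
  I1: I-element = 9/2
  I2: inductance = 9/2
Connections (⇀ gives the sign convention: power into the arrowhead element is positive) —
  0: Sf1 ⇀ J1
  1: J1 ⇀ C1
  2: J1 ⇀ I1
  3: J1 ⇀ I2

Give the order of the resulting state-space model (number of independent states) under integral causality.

b0 stroke→Sf1  (source Sf1 imposes f)
b1 stroke→J1  (C1: C, integral causality)
b2 stroke→I1  (common-e at J1 fixed by 1)
b3 stroke→I2  (0-jn J1 has e-setter on 1)

3  (C1, I1, I2 all integral)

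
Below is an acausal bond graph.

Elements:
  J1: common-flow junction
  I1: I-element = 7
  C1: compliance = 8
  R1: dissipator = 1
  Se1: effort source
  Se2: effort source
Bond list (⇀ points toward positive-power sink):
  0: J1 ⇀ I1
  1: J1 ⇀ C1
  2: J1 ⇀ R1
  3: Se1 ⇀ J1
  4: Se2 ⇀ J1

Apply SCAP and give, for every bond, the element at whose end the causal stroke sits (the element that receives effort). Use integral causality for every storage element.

#3 stroke at J1  (Se1 (Se) sets effort on bond)
#4 stroke at J1  (Se2 (Se) sets effort on bond)
#0 stroke at I1  (I1: I, integral causality)
#1 stroke at J1  (J1 flow already set via bond 0)
#2 stroke at J1  (1-jn J1 has f-setter on 0)

bond 0 stroke at I1
bond 1 stroke at J1
bond 2 stroke at J1
bond 3 stroke at J1
bond 4 stroke at J1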